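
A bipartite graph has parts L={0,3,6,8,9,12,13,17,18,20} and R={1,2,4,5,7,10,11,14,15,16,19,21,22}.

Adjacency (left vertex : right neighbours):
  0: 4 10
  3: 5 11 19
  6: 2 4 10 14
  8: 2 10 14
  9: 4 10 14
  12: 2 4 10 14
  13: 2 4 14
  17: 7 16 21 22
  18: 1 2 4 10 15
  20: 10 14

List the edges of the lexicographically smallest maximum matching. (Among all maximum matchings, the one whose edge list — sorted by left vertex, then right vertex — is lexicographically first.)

|M| = 7 (so the lex-smallest maximum matching has 7 edges)
process left vertices in ascending order; for each, take the smallest-labelled available neighbour that still permits 7 edges overall, or leave it unmatched if none does
lex-smallest matching: {0-4, 3-5, 6-2, 8-10, 9-14, 17-7, 18-1}

Lex-smallest maximum matching: {(0,4), (3,5), (6,2), (8,10), (9,14), (17,7), (18,1)}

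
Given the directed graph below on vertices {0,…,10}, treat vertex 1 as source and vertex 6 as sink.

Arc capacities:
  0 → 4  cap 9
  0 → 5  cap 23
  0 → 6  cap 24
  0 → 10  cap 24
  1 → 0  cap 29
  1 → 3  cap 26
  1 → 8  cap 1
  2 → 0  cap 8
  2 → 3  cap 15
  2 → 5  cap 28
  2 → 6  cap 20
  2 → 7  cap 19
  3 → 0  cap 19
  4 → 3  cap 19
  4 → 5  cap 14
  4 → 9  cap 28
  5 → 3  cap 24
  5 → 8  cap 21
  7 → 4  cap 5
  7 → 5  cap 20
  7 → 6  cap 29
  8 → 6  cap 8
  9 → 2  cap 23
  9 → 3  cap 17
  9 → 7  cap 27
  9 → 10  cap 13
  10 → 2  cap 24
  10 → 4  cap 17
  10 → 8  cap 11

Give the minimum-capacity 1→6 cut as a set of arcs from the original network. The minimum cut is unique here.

Min-cut arcs: {(1,0), (1,8), (3,0)} (total capacity 49)

augment #1: 1→0→6 push 24
augment #2: 1→8→6 push 1
augment #3: 1→0→5→8→6 push 5
augment #4: 1→3→0→5→8→6 push 2
augment #5: 1→3→0→10→2→6 push 17
max flow = 49; residual-reachable set from 1 gives S-side
cut edges (S→T): {(1,0), (1,8), (3,0)} total cap 49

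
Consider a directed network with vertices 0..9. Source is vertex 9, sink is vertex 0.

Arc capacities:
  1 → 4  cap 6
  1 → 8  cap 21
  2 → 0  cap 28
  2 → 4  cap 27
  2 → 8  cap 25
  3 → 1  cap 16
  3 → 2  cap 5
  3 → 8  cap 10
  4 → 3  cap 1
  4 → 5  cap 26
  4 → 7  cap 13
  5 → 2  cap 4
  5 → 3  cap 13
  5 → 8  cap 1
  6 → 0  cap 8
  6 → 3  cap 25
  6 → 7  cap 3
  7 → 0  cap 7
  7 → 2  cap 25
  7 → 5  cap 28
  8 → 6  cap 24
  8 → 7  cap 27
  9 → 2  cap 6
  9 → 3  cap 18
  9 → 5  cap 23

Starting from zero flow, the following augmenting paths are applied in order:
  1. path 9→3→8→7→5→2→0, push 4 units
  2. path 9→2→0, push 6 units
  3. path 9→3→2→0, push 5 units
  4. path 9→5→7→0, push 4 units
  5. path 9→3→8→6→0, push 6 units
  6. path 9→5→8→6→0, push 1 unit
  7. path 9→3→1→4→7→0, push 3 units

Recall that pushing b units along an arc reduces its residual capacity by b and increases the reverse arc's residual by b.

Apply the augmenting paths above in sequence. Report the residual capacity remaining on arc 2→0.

after path 1 (9→3→8→7→5→2→0, push 4): res(2,0)=24
after path 2 (9→2→0, push 6): res(2,0)=18
after path 3 (9→3→2→0, push 5): res(2,0)=13
after path 4 (9→5→7→0, push 4): res(2,0)=13
after path 5 (9→3→8→6→0, push 6): res(2,0)=13
after path 6 (9→5→8→6→0, push 1): res(2,0)=13
after path 7 (9→3→1→4→7→0, push 3): res(2,0)=13

Residual capacity of (2,0): 13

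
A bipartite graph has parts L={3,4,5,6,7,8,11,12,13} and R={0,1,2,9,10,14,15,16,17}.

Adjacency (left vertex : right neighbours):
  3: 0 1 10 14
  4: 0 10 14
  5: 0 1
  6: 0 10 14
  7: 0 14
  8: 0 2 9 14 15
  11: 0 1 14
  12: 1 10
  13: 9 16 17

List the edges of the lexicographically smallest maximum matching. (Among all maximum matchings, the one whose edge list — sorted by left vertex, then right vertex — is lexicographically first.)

|M| = 6 (so the lex-smallest maximum matching has 6 edges)
process left vertices in ascending order; for each, take the smallest-labelled available neighbour that still permits 6 edges overall, or leave it unmatched if none does
lex-smallest matching: {3-0, 4-10, 5-1, 6-14, 8-2, 13-9}

Lex-smallest maximum matching: {(3,0), (4,10), (5,1), (6,14), (8,2), (13,9)}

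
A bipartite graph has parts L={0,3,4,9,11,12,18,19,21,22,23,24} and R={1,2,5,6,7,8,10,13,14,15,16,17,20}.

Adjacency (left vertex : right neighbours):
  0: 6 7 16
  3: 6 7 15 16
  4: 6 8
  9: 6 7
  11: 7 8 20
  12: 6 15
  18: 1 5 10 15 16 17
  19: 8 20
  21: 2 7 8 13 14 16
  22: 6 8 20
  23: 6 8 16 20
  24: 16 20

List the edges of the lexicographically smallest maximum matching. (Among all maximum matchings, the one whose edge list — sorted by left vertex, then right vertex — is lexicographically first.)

|M| = 8 (so the lex-smallest maximum matching has 8 edges)
process left vertices in ascending order; for each, take the smallest-labelled available neighbour that still permits 8 edges overall, or leave it unmatched if none does
lex-smallest matching: {0-6, 3-7, 4-8, 11-20, 12-15, 18-1, 21-2, 23-16}

Lex-smallest maximum matching: {(0,6), (3,7), (4,8), (11,20), (12,15), (18,1), (21,2), (23,16)}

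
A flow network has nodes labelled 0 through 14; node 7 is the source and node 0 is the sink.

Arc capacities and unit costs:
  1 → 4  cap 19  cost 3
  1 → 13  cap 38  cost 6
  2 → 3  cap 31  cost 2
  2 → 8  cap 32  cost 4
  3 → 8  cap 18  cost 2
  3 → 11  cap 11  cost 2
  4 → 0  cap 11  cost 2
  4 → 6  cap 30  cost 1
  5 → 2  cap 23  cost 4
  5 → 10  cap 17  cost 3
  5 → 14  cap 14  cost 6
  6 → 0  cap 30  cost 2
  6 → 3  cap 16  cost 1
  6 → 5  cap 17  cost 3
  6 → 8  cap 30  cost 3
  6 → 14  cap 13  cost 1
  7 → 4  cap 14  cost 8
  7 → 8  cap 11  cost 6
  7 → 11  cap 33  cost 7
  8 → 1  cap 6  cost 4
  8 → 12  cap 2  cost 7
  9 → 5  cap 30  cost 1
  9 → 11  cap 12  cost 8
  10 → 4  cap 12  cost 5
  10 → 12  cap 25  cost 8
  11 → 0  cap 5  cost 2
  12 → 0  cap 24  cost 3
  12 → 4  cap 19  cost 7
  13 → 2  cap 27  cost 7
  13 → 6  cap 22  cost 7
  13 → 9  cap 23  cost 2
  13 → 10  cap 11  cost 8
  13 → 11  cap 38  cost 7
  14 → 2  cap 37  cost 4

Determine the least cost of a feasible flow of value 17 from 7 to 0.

shortest-cost path #1: 7→11→0 push 5 @ unit cost 9 (adds 45)
shortest-cost path #2: 7→4→0 push 11 @ unit cost 10 (adds 110)
shortest-cost path #3: 7→4→6→0 push 1 @ unit cost 11 (adds 11)
total cost = 166

Minimum cost for 17 units: 166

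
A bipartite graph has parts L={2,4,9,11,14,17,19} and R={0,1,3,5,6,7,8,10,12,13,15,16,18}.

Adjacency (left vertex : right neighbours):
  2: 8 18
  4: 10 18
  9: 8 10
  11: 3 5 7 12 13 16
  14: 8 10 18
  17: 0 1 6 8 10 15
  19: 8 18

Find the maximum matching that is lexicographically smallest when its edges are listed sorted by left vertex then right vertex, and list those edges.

Lex-smallest maximum matching: {(2,8), (4,10), (11,3), (14,18), (17,0)}

|M| = 5 (so the lex-smallest maximum matching has 5 edges)
process left vertices in ascending order; for each, take the smallest-labelled available neighbour that still permits 5 edges overall, or leave it unmatched if none does
lex-smallest matching: {2-8, 4-10, 11-3, 14-18, 17-0}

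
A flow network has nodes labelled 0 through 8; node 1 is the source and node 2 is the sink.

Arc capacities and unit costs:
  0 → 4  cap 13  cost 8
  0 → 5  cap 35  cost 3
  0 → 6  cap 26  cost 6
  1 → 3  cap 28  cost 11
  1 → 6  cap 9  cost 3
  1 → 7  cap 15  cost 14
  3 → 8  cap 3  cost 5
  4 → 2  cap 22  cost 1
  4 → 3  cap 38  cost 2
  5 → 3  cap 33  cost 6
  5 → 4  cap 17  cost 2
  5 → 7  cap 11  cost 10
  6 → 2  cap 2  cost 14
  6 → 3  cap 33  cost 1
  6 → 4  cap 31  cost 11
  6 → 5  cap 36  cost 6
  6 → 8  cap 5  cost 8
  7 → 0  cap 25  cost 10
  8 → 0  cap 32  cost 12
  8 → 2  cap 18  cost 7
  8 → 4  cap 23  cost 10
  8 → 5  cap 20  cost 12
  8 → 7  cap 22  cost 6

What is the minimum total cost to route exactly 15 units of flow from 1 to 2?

shortest-cost path #1: 1→6→5→4→2 push 9 @ unit cost 12 (adds 108)
shortest-cost path #2: 1→3→8→2 push 3 @ unit cost 23 (adds 69)
shortest-cost path #3: 1→7→0→5→4→2 push 3 @ unit cost 30 (adds 90)
total cost = 267

Minimum cost for 15 units: 267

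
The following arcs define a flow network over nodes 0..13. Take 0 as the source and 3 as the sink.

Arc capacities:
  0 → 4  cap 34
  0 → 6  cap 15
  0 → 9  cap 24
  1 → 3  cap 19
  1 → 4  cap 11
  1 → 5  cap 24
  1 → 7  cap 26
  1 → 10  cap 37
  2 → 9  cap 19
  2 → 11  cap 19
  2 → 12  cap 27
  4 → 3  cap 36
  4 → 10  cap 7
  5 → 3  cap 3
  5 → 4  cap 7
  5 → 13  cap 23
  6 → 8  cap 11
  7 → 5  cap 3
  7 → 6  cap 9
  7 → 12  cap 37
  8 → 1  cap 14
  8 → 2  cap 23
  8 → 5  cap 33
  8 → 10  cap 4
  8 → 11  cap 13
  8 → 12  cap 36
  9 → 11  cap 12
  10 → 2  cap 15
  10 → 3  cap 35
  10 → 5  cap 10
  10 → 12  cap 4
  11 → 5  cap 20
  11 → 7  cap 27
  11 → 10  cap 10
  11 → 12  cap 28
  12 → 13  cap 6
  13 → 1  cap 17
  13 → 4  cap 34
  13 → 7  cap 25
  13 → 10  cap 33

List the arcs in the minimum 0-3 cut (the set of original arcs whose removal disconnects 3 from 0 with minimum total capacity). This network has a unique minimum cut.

augment #1: 0→4→3 push 34
augment #2: 0→6→8→1→3 push 11
augment #3: 0→9→11→5→3 push 3
augment #4: 0→9→11→10→3 push 9
max flow = 57; residual-reachable set from 0 gives S-side
cut edges (S→T): {(0,4), (6,8), (9,11)} total cap 57

Min-cut arcs: {(0,4), (6,8), (9,11)} (total capacity 57)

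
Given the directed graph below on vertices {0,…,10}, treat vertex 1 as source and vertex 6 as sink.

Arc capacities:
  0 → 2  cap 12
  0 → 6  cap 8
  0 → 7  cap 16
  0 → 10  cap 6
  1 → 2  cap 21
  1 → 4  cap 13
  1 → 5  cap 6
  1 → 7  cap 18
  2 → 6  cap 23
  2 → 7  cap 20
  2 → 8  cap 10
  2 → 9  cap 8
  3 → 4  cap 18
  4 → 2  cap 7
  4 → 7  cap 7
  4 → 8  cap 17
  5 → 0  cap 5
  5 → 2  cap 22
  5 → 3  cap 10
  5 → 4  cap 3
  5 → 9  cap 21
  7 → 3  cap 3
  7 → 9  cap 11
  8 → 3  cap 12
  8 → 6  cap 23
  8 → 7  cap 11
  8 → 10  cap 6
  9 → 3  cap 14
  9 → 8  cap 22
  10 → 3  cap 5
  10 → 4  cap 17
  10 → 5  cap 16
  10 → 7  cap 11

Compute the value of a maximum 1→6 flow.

Maximum flow value: 51

augment #1: 1→2→6 bottleneck 21, total now 21
augment #2: 1→4→2→6 bottleneck 2, total now 23
augment #3: 1→4→8→6 bottleneck 11, total now 34
augment #4: 1→5→0→6 bottleneck 5, total now 39
augment #5: 1→5→2→8→6 bottleneck 1, total now 40
augment #6: 1→7→9→8→6 bottleneck 11, total now 51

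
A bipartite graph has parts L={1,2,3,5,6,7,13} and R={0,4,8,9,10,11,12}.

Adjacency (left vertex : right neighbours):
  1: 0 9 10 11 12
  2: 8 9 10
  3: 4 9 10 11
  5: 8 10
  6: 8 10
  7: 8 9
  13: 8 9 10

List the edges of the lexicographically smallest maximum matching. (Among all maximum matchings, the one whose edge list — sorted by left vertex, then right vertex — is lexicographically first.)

|M| = 5 (so the lex-smallest maximum matching has 5 edges)
process left vertices in ascending order; for each, take the smallest-labelled available neighbour that still permits 5 edges overall, or leave it unmatched if none does
lex-smallest matching: {1-0, 2-8, 3-4, 5-10, 7-9}

Lex-smallest maximum matching: {(1,0), (2,8), (3,4), (5,10), (7,9)}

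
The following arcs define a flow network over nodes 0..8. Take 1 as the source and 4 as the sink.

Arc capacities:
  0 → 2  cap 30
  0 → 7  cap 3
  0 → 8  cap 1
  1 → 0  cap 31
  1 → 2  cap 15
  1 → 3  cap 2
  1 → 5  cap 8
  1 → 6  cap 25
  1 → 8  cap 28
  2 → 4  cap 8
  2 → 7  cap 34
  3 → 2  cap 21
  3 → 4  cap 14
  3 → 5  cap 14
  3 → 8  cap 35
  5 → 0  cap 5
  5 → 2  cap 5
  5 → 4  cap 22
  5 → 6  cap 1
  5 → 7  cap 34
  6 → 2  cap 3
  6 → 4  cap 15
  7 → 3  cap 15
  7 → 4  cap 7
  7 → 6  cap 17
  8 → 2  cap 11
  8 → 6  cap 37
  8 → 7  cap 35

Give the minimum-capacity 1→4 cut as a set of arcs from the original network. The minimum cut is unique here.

Min-cut arcs: {(1,3), (1,5), (2,4), (6,4), (7,3), (7,4)} (total capacity 55)

augment #1: 1→2→4 push 8
augment #2: 1→3→4 push 2
augment #3: 1→5→4 push 8
augment #4: 1→6→4 push 15
augment #5: 1→0→7→4 push 3
augment #6: 1→2→7→4 push 4
augment #7: 1→2→7→3→4 push 3
augment #8: 1→8→7→3→4 push 9
augment #9: 1→8→7→3→5→4 push 3
max flow = 55; residual-reachable set from 1 gives S-side
cut edges (S→T): {(1,3), (1,5), (2,4), (6,4), (7,3), (7,4)} total cap 55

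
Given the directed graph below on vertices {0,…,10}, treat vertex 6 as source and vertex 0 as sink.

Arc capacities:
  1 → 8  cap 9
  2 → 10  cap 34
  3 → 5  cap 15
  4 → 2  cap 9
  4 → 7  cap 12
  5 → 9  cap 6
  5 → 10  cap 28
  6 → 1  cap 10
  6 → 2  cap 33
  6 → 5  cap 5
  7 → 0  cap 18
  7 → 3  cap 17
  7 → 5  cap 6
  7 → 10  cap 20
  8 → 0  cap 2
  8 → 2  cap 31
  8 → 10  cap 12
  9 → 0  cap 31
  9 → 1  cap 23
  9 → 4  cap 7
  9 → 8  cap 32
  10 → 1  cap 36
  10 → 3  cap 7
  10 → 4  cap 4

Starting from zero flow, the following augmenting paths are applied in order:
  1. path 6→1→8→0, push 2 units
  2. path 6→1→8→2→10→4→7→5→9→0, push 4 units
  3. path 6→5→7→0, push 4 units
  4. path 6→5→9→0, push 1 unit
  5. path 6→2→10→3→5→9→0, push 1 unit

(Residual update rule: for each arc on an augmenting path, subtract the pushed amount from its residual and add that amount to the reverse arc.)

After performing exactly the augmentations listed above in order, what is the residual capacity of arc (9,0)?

after path 1 (6→1→8→0, push 2): res(9,0)=31
after path 2 (6→1→8→2→10→4→7→5→9→0, push 4): res(9,0)=27
after path 3 (6→5→7→0, push 4): res(9,0)=27
after path 4 (6→5→9→0, push 1): res(9,0)=26
after path 5 (6→2→10→3→5→9→0, push 1): res(9,0)=25

Residual capacity of (9,0): 25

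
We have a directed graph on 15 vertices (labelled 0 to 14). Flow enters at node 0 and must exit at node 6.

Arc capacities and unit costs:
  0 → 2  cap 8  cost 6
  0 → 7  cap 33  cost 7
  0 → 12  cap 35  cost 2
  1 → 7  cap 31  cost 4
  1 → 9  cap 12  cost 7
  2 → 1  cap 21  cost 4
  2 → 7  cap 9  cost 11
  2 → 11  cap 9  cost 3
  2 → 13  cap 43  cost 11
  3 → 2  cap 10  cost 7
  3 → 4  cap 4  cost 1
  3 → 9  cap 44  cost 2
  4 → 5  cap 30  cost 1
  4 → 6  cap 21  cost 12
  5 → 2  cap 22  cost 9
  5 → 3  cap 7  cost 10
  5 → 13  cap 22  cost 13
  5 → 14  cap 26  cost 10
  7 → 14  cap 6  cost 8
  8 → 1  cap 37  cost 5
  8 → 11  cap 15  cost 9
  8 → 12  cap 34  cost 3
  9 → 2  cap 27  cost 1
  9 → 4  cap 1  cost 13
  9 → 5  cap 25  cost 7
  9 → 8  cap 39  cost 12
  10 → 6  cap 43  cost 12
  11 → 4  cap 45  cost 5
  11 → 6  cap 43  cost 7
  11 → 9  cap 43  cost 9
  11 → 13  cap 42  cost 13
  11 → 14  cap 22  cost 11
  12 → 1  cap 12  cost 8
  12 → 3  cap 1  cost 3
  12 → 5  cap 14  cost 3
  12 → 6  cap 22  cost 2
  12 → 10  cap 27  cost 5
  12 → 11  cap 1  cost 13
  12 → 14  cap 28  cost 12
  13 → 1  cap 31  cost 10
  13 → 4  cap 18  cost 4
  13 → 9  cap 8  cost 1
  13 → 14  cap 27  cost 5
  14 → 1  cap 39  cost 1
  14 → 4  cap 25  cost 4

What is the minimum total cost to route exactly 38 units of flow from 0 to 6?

Minimum cost for 38 units: 367

shortest-cost path #1: 0→12→6 push 22 @ unit cost 4 (adds 88)
shortest-cost path #2: 0→2→11→6 push 8 @ unit cost 16 (adds 128)
shortest-cost path #3: 0→12→3→4→6 push 1 @ unit cost 18 (adds 18)
shortest-cost path #4: 0→12→10→6 push 7 @ unit cost 19 (adds 133)
total cost = 367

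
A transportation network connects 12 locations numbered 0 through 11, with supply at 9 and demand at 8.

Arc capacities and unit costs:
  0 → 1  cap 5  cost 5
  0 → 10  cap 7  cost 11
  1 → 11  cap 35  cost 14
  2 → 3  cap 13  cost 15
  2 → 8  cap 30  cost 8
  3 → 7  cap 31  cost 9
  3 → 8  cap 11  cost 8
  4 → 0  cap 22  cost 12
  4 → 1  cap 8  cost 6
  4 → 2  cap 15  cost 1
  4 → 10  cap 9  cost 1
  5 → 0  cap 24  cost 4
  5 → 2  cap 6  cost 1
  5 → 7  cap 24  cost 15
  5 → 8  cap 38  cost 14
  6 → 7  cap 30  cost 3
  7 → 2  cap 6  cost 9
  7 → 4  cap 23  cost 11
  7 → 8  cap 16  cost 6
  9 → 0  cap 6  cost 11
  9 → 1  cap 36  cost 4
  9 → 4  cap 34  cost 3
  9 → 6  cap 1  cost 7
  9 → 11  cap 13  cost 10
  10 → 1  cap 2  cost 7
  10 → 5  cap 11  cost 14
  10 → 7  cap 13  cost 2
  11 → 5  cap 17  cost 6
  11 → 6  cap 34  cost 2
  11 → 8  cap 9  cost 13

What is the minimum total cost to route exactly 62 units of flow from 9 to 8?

Minimum cost for 62 units: 1469

shortest-cost path #1: 9→4→2→8 push 15 @ unit cost 12 (adds 180)
shortest-cost path #2: 9→4→10→7→8 push 9 @ unit cost 12 (adds 108)
shortest-cost path #3: 9→6→7→8 push 1 @ unit cost 16 (adds 16)
shortest-cost path #4: 9→11→6→7→8 push 6 @ unit cost 21 (adds 126)
shortest-cost path #5: 9→11→8 push 7 @ unit cost 23 (adds 161)
shortest-cost path #6: 9→1→11→8 push 2 @ unit cost 31 (adds 62)
shortest-cost path #7: 9→1→11→5→2→8 push 6 @ unit cost 33 (adds 198)
shortest-cost path #8: 9→1→11→5→8 push 11 @ unit cost 38 (adds 418)
shortest-cost path #9: 9→1→11→6→7→2→8 push 5 @ unit cost 40 (adds 200)
total cost = 1469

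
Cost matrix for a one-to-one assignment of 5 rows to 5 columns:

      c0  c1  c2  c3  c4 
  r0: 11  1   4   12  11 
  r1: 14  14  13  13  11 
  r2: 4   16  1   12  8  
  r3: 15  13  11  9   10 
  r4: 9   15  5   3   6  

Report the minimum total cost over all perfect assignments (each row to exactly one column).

optimal assignment: row0→col1 (cost 1), row1→col0 (cost 14), row2→col2 (cost 1), row3→col4 (cost 10), row4→col3 (cost 3)
total = 1 + 14 + 1 + 10 + 3 = 29

Minimum assignment cost: 29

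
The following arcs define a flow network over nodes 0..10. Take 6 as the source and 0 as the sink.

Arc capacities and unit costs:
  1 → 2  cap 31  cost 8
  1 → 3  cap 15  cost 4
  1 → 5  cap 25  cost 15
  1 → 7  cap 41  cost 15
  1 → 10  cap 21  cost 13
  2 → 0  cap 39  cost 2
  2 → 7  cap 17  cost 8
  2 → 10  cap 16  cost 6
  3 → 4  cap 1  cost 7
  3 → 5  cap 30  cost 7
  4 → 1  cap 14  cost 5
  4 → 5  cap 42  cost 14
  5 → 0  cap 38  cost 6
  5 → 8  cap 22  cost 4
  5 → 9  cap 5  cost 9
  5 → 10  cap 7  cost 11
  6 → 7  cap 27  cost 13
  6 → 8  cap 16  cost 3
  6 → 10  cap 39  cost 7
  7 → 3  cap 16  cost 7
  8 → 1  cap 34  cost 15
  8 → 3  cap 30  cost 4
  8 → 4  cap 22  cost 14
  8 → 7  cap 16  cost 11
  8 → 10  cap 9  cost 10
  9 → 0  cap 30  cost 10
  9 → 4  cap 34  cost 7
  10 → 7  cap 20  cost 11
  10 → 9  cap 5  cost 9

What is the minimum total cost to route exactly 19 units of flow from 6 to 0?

shortest-cost path #1: 6→8→3→5→0 push 16 @ unit cost 20 (adds 320)
shortest-cost path #2: 6→10→9→0 push 3 @ unit cost 26 (adds 78)
total cost = 398

Minimum cost for 19 units: 398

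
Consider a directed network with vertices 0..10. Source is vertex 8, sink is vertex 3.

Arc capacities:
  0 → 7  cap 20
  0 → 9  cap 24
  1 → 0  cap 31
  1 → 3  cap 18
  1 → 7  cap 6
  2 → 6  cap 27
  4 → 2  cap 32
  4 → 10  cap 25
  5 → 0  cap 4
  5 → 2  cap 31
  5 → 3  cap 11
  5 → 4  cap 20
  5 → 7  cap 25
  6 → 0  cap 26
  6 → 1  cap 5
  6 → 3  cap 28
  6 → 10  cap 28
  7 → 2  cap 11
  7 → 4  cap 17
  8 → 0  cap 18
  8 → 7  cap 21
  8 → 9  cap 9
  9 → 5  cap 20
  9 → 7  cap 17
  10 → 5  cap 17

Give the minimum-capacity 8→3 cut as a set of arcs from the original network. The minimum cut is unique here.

augment #1: 8→9→5→3 push 9
augment #2: 8→0→9→5→3 push 2
augment #3: 8→7→2→6→3 push 11
augment #4: 8→7→4→2→6→3 push 10
augment #5: 8→0→7→4→2→6→3 push 6
max flow = 38; residual-reachable set from 8 gives S-side
cut edges (S→T): {(2,6), (5,3)} total cap 38

Min-cut arcs: {(2,6), (5,3)} (total capacity 38)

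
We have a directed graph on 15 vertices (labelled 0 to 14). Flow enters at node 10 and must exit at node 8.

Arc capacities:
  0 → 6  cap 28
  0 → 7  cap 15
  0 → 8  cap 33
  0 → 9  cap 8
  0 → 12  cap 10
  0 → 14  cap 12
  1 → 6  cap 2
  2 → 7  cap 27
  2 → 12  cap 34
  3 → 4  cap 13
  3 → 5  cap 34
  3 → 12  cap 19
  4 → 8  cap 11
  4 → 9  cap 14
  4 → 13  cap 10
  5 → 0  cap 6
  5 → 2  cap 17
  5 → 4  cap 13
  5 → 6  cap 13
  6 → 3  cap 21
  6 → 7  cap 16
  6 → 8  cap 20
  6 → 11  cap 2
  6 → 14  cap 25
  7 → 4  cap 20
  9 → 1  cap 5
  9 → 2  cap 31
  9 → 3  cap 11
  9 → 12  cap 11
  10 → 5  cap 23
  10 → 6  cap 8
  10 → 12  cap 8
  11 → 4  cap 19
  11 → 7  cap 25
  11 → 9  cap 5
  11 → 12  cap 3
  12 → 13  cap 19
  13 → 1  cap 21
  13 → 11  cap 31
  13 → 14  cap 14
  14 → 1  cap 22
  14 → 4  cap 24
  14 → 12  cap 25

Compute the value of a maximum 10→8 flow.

Maximum flow value: 37

augment #1: 10→6→8 bottleneck 8, total now 8
augment #2: 10→5→0→8 bottleneck 6, total now 14
augment #3: 10→5→4→8 bottleneck 11, total now 25
augment #4: 10→5→6→8 bottleneck 6, total now 31
augment #5: 10→12→13→1→6→8 bottleneck 2, total now 33
augment #6: 10→12→13→11→4→5→6→8 bottleneck 4, total now 37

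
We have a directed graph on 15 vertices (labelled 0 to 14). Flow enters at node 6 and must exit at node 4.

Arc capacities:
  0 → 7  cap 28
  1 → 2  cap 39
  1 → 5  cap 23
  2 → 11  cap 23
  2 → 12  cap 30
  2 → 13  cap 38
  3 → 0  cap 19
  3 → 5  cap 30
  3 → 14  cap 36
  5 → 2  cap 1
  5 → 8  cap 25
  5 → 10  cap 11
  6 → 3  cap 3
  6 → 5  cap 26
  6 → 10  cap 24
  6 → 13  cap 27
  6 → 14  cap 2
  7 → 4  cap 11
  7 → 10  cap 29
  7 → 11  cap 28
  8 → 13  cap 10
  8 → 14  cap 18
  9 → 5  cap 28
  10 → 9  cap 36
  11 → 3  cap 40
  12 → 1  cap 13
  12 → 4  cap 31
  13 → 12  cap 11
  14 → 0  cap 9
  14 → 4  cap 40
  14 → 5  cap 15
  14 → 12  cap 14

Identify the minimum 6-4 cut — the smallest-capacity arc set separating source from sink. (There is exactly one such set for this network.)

augment #1: 6→14→4 push 2
augment #2: 6→3→14→4 push 3
augment #3: 6→13→12→4 push 11
augment #4: 6→5→2→12→4 push 1
augment #5: 6→5→8→14→4 push 18
max flow = 35; residual-reachable set from 6 gives S-side
cut edges (S→T): {(5,2), (6,3), (6,14), (8,14), (13,12)} total cap 35

Min-cut arcs: {(5,2), (6,3), (6,14), (8,14), (13,12)} (total capacity 35)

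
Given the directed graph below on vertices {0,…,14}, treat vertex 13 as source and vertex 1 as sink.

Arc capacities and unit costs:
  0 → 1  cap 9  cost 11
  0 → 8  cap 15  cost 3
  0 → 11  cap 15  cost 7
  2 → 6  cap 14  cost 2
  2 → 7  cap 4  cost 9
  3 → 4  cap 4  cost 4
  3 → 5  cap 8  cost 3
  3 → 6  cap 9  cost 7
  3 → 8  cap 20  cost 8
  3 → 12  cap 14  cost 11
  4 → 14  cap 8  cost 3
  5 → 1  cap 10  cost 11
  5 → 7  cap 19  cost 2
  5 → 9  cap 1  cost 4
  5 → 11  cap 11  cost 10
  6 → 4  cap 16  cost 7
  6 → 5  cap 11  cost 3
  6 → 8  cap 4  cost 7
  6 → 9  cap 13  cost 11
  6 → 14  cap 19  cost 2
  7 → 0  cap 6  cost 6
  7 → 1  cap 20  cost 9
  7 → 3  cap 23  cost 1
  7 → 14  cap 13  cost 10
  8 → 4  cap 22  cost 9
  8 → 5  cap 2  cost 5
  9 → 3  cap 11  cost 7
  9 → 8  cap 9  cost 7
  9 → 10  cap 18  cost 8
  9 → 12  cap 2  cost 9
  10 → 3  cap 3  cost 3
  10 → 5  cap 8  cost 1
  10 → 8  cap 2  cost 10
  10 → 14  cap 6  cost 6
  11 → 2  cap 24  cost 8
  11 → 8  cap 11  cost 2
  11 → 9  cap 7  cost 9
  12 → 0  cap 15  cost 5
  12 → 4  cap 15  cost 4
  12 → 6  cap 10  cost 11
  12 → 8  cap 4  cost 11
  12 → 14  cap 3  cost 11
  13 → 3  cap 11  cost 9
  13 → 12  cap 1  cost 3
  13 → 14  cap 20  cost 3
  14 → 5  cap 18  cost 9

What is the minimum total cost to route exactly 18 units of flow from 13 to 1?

Minimum cost for 18 units: 410

shortest-cost path #1: 13→12→0→1 push 1 @ unit cost 19 (adds 19)
shortest-cost path #2: 13→14→5→1 push 10 @ unit cost 23 (adds 230)
shortest-cost path #3: 13→14→5→7→1 push 7 @ unit cost 23 (adds 161)
total cost = 410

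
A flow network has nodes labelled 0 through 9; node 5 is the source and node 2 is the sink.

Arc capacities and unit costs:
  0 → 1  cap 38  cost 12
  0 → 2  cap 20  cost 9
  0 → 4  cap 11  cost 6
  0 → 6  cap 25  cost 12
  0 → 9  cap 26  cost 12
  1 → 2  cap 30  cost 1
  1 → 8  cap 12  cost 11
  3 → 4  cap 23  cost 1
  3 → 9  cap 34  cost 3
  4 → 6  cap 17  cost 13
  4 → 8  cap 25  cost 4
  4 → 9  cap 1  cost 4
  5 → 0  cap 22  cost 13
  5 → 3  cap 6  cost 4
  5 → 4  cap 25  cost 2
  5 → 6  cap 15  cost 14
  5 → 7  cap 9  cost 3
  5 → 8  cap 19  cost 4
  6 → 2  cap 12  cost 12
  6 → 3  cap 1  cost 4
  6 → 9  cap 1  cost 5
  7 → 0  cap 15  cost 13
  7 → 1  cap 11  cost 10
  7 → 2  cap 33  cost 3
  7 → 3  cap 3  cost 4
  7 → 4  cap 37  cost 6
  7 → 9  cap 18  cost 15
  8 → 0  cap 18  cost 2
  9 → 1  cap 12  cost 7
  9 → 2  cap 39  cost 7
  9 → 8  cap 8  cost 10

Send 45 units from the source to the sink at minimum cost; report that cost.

Minimum cost for 45 units: 699

shortest-cost path #1: 5→7→2 push 9 @ unit cost 6 (adds 54)
shortest-cost path #2: 5→4→9→2 push 1 @ unit cost 13 (adds 13)
shortest-cost path #3: 5→3→9→2 push 6 @ unit cost 14 (adds 84)
shortest-cost path #4: 5→8→0→2 push 18 @ unit cost 15 (adds 270)
shortest-cost path #5: 5→0→2 push 2 @ unit cost 22 (adds 44)
shortest-cost path #6: 5→6→2 push 9 @ unit cost 26 (adds 234)
total cost = 699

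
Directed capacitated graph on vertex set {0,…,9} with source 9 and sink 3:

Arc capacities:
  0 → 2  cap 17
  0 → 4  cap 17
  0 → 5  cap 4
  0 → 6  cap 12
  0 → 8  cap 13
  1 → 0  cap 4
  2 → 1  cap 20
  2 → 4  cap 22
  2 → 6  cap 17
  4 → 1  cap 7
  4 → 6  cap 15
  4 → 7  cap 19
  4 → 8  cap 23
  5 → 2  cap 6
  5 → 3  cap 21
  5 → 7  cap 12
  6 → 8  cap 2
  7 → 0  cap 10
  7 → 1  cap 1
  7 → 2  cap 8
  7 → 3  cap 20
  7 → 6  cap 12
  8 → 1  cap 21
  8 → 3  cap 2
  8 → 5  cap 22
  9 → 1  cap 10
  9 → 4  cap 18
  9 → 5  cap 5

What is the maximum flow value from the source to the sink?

Maximum flow value: 27

augment #1: 9→5→3 bottleneck 5, total now 5
augment #2: 9→4→7→3 bottleneck 18, total now 23
augment #3: 9→1→0→5→3 bottleneck 4, total now 27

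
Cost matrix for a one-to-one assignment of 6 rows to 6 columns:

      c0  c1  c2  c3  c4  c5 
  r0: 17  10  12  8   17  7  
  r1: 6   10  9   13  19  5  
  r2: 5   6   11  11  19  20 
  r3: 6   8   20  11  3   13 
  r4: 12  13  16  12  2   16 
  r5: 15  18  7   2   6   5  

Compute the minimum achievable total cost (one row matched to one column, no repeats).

Minimum assignment cost: 32

optimal assignment: row0→col5 (cost 7), row1→col2 (cost 9), row2→col1 (cost 6), row3→col0 (cost 6), row4→col4 (cost 2), row5→col3 (cost 2)
total = 7 + 9 + 6 + 6 + 2 + 2 = 32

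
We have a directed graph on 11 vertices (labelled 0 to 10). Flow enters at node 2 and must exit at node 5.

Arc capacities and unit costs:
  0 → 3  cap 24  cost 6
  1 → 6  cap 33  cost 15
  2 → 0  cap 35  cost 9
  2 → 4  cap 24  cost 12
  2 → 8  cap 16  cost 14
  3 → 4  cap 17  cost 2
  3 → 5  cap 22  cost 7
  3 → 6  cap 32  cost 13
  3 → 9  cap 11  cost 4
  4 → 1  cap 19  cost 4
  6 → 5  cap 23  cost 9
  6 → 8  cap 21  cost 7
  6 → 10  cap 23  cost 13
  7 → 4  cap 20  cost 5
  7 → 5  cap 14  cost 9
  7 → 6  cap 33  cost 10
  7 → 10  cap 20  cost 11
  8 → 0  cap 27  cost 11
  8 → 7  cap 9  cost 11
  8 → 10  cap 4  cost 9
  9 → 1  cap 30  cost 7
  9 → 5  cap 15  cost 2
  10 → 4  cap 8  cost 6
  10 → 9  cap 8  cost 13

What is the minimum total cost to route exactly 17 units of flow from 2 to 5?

shortest-cost path #1: 2→0→3→9→5 push 11 @ unit cost 21 (adds 231)
shortest-cost path #2: 2→0→3→5 push 6 @ unit cost 22 (adds 132)
total cost = 363

Minimum cost for 17 units: 363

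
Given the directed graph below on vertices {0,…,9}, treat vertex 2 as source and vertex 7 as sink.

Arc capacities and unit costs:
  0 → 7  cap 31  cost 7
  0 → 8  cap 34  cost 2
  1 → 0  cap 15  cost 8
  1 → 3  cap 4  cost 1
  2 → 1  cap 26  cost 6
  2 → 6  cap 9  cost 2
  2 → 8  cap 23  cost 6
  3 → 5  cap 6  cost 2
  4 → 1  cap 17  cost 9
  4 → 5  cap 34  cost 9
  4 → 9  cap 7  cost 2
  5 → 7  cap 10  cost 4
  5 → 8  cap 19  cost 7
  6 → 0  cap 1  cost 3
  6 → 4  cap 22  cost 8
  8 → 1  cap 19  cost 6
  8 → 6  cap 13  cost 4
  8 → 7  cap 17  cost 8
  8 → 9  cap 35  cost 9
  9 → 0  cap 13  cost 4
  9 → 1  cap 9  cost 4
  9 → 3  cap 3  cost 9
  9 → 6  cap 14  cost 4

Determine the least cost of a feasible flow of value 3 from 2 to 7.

Minimum cost for 3 units: 38

shortest-cost path #1: 2→6→0→7 push 1 @ unit cost 12 (adds 12)
shortest-cost path #2: 2→1→3→5→7 push 2 @ unit cost 13 (adds 26)
total cost = 38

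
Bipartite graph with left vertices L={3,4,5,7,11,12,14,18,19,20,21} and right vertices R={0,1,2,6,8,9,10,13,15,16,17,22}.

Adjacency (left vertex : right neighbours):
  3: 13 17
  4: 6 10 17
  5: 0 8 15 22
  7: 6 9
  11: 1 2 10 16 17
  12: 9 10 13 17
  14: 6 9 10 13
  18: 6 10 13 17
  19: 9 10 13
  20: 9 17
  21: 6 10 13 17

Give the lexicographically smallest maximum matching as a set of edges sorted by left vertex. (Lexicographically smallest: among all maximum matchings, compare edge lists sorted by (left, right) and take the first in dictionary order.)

Lex-smallest maximum matching: {(3,13), (4,6), (5,0), (7,9), (11,1), (12,10), (18,17)}

|M| = 7 (so the lex-smallest maximum matching has 7 edges)
process left vertices in ascending order; for each, take the smallest-labelled available neighbour that still permits 7 edges overall, or leave it unmatched if none does
lex-smallest matching: {3-13, 4-6, 5-0, 7-9, 11-1, 12-10, 18-17}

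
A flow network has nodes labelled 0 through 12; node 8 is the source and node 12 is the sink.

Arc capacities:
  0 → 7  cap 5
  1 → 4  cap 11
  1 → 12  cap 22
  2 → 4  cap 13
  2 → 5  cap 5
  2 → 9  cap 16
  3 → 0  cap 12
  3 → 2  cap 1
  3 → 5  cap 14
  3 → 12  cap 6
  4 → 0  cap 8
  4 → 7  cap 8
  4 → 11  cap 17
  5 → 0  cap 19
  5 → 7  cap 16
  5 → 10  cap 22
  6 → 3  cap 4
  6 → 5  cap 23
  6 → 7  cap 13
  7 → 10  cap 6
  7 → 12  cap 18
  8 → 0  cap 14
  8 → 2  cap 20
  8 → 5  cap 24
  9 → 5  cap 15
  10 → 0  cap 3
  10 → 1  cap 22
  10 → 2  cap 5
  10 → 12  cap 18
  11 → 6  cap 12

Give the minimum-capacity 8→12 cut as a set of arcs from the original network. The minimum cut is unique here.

Min-cut arcs: {(0,7), (8,2), (8,5)} (total capacity 49)

augment #1: 8→0→7→12 push 5
augment #2: 8→5→7→12 push 13
augment #3: 8→5→10→12 push 11
augment #4: 8→2→5→10→12 push 5
augment #5: 8→2→4→7→10→12 push 2
augment #6: 8→2→4→7→10→1→12 push 4
augment #7: 8→2→4→11→6→3→12 push 4
augment #8: 8→2→9→5→10→1→12 push 5
max flow = 49; residual-reachable set from 8 gives S-side
cut edges (S→T): {(0,7), (8,2), (8,5)} total cap 49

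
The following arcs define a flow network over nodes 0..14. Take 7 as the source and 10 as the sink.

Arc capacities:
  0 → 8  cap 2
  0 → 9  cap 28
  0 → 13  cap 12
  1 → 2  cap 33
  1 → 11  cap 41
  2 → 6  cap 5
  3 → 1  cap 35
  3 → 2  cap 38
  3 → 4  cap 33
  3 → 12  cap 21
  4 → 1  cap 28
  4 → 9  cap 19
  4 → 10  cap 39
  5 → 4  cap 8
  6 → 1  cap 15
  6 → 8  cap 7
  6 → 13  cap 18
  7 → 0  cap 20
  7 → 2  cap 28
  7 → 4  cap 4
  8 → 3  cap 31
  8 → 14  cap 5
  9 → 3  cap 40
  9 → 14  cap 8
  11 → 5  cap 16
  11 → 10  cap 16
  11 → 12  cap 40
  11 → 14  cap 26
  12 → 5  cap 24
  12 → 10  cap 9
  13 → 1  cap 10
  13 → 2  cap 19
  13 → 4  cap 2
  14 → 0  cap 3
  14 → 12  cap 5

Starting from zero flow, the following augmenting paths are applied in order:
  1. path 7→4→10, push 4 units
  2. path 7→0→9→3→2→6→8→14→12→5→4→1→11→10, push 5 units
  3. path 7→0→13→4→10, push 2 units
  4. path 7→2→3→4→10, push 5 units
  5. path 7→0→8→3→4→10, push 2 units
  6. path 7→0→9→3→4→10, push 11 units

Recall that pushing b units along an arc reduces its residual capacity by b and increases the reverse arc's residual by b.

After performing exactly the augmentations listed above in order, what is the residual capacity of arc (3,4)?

Residual capacity of (3,4): 15

after path 1 (7→4→10, push 4): res(3,4)=33
after path 2 (7→0→9→3→2→6→8→14→12→5→4→1→11→10, push 5): res(3,4)=33
after path 3 (7→0→13→4→10, push 2): res(3,4)=33
after path 4 (7→2→3→4→10, push 5): res(3,4)=28
after path 5 (7→0→8→3→4→10, push 2): res(3,4)=26
after path 6 (7→0→9→3→4→10, push 11): res(3,4)=15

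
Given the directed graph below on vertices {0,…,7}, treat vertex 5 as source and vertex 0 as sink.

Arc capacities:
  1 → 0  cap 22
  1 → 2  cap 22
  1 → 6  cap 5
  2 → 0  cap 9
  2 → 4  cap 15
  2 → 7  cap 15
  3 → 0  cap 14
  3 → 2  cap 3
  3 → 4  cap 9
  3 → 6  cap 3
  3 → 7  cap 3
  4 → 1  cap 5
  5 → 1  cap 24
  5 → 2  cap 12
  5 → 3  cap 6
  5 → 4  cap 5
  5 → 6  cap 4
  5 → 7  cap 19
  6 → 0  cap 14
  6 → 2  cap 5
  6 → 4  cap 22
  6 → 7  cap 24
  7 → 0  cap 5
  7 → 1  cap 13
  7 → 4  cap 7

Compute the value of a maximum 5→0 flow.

augment #1: 5→1→0 bottleneck 22, total now 22
augment #2: 5→2→0 bottleneck 9, total now 31
augment #3: 5→3→0 bottleneck 6, total now 37
augment #4: 5→6→0 bottleneck 4, total now 41
augment #5: 5→7→0 bottleneck 5, total now 46
augment #6: 5→1→6→0 bottleneck 2, total now 48
augment #7: 5→4→1→6→0 bottleneck 3, total now 51

Maximum flow value: 51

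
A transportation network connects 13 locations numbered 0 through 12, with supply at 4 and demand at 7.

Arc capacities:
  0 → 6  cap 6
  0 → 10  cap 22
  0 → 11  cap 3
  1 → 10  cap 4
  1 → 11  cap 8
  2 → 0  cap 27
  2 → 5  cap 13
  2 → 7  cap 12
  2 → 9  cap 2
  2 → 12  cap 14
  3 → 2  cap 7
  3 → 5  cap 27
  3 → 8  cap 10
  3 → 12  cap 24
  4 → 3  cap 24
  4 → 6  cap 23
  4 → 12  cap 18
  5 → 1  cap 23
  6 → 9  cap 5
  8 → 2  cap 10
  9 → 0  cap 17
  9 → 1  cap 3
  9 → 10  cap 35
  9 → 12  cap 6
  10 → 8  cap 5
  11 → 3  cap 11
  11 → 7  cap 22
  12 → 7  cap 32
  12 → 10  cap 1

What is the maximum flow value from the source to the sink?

augment #1: 4→12→7 bottleneck 18, total now 18
augment #2: 4→3→2→7 bottleneck 7, total now 25
augment #3: 4→3→12→7 bottleneck 14, total now 39
augment #4: 4→3→8→2→7 bottleneck 3, total now 42
augment #5: 4→6→9→0→11→7 bottleneck 3, total now 45
augment #6: 4→6→9→1→11→7 bottleneck 2, total now 47

Maximum flow value: 47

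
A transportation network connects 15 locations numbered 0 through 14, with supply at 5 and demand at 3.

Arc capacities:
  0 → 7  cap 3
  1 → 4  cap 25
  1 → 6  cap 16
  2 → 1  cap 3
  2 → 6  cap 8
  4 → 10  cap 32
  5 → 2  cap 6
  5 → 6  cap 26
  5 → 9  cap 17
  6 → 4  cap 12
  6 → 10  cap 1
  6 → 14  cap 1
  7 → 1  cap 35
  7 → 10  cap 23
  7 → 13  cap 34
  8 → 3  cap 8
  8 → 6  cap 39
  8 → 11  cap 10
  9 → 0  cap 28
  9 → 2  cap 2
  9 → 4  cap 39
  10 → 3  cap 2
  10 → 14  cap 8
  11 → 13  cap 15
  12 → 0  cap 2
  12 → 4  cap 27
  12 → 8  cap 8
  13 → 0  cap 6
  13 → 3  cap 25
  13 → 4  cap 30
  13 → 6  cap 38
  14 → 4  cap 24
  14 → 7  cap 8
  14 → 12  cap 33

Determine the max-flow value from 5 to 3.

augment #1: 5→6→10→3 bottleneck 1, total now 1
augment #2: 5→6→4→10→3 bottleneck 1, total now 2
augment #3: 5→6→14→7→13→3 bottleneck 1, total now 3
augment #4: 5→9→0→7→13→3 bottleneck 3, total now 6
augment #5: 5→6→4→10→14→7→13→3 bottleneck 7, total now 13
augment #6: 5→6→4→10→14→12→8→3 bottleneck 1, total now 14

Maximum flow value: 14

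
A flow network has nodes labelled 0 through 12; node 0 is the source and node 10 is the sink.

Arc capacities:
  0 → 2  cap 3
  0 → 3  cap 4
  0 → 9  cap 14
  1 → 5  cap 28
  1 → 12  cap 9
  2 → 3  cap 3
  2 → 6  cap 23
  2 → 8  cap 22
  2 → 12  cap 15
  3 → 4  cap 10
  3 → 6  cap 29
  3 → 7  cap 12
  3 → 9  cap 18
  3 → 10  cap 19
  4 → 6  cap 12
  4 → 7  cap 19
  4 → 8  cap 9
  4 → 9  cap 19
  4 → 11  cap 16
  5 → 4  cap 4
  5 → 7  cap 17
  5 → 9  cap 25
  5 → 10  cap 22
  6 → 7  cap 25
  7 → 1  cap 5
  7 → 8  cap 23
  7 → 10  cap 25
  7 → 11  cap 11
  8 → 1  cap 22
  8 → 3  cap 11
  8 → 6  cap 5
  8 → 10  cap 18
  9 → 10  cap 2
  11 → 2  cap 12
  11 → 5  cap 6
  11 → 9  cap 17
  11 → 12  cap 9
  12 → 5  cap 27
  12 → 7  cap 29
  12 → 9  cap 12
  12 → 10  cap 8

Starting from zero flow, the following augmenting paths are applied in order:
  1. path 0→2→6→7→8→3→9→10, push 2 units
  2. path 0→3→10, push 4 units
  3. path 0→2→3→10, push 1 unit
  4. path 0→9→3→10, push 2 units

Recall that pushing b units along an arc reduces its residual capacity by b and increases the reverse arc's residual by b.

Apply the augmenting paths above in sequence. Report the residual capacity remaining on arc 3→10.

after path 1 (0→2→6→7→8→3→9→10, push 2): res(3,10)=19
after path 2 (0→3→10, push 4): res(3,10)=15
after path 3 (0→2→3→10, push 1): res(3,10)=14
after path 4 (0→9→3→10, push 2): res(3,10)=12

Residual capacity of (3,10): 12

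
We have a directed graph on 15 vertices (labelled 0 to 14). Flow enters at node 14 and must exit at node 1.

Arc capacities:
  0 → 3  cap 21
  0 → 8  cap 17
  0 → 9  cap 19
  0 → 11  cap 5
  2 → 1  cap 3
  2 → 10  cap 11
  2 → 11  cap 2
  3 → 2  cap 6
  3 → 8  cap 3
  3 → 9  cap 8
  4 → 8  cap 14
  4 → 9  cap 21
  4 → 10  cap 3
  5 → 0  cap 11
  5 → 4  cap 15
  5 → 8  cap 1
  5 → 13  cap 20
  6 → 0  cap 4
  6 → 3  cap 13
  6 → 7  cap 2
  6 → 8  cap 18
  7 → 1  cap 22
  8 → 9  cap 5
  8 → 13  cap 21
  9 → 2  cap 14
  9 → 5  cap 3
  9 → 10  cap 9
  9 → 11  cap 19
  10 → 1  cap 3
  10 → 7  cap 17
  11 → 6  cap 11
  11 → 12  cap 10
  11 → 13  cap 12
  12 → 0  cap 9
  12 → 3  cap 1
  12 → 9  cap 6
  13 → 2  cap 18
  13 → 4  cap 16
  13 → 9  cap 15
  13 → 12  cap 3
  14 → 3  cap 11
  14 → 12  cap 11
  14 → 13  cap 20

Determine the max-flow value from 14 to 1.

augment #1: 14→3→2→1 bottleneck 3, total now 3
augment #2: 14→3→2→10→1 bottleneck 3, total now 6
augment #3: 14→3→9→10→7→1 bottleneck 5, total now 11
augment #4: 14→12→9→10→7→1 bottleneck 4, total now 15
augment #5: 14→13→2→10→7→1 bottleneck 8, total now 23
augment #6: 14→12→0→11→6→7→1 bottleneck 2, total now 25

Maximum flow value: 25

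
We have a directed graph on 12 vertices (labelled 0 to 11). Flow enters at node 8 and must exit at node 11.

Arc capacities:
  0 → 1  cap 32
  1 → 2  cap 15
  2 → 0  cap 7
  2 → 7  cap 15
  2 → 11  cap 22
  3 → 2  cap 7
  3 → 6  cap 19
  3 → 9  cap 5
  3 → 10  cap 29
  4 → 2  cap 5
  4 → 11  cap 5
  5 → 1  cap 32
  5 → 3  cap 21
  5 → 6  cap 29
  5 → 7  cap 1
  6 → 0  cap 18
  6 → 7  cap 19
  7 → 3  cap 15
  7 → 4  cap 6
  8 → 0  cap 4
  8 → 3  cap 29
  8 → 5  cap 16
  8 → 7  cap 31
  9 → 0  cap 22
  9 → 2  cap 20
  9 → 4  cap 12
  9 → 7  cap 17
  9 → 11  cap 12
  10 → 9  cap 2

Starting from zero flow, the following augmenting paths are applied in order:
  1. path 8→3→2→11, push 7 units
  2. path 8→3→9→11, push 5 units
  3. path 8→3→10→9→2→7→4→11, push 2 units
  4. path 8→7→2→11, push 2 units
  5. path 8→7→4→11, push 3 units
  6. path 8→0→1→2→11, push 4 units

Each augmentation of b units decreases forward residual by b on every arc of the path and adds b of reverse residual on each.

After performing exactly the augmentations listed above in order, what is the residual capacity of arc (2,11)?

Residual capacity of (2,11): 9

after path 1 (8→3→2→11, push 7): res(2,11)=15
after path 2 (8→3→9→11, push 5): res(2,11)=15
after path 3 (8→3→10→9→2→7→4→11, push 2): res(2,11)=15
after path 4 (8→7→2→11, push 2): res(2,11)=13
after path 5 (8→7→4→11, push 3): res(2,11)=13
after path 6 (8→0→1→2→11, push 4): res(2,11)=9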